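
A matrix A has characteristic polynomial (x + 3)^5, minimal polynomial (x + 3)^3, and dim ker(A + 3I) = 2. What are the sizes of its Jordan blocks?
Jordan blocks: (-3, 3), (-3, 2)

λ = -3: algebraic multiplicity 5 (exponent in χ_A), largest block size 3 (exponent in m_A), 2 blocks (geometric multiplicity). These force block sizes [3, 2].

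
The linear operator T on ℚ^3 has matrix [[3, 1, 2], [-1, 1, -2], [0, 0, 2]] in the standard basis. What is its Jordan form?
J = [[2, 1, 0], [0, 2, 0], [0, 0, 2]]

The characteristic polynomial is det(xI - A) = (x - 2)^3, so the eigenvalues are 2 (algebraic multiplicity 3).

For λ = 2: rank(A - 2I) = 1, rank((A - 2I)^2) = 0. The eigenspace has dimension 3 - 1 = 2, so there are 2 Jordan blocks; the rank sequence gives block sizes [2, 1].

Assembling the blocks gives the Jordan form J above.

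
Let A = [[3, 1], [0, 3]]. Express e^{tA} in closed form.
e^{tA} = [[e^{3*t}, t*e^{3*t}], [0, e^{3*t}]]

A has Jordan form J = [[3, 1], [0, 3]] with A = PJP^{-1}, so e^{tA} = P e^{tJ} P^{-1}.

For a Jordan block J_k(λ), e^{tJ_k(λ)} = e^{λt} · (I + tN + t^2 N^2/2! + ... + t^{k-1} N^{k-1}/(k-1)!) where N is the nilpotent superdiagonal part.

Assembling the blocks and conjugating back gives the entries of e^{tA} as shown above.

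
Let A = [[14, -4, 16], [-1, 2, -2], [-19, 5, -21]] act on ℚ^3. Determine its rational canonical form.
The invariant factors of A (the non-unit diagonal entries of the Smith normal form of xI - A over ℚ[x]) are (x + 3)(x^2 + 2x - 4), each dividing the next. The characteristic polynomial is their product, (x + 3)(x^2 + 2x - 4).

The rational canonical form is the block-diagonal matrix of companion matrices C(f_i):
R = [[0, 0, 12], [1, 0, -2], [0, 1, -5]].

Note the characteristic polynomial does not split into linear factors over ℚ, so A has no Jordan form over ℚ; the rational canonical form exists over any field.

R = [[0, 0, 12], [1, 0, -2], [0, 1, -5]]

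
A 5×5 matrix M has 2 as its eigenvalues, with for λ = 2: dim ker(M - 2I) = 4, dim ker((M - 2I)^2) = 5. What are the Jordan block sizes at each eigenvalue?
λ = 2: successive nullity increments [4, 1] count blocks of size ≥ k; block sizes are [2, 1, 1, 1].

Jordan blocks: (2, 2), (2, 1), (2, 1), (2, 1)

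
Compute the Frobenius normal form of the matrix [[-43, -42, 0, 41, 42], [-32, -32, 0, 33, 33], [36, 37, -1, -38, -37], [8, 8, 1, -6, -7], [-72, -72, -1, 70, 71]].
R = [[0, 0, 0, 0, 64], [1, 0, 0, 0, 32], [0, 1, 0, 0, -44], [0, 0, 1, 0, -40], [0, 0, 0, 1, -11]]

The invariant factors of A (the non-unit diagonal entries of the Smith normal form of xI - A over ℚ[x]) are (x - 1)(x + 2)^2(x + 4)^2, each dividing the next. The characteristic polynomial is their product, (x - 1)(x + 2)^2(x + 4)^2.

The rational canonical form is the block-diagonal matrix of companion matrices C(f_i):
R = [[0, 0, 0, 0, 64], [1, 0, 0, 0, 32], [0, 1, 0, 0, -44], [0, 0, 1, 0, -40], [0, 0, 0, 1, -11]].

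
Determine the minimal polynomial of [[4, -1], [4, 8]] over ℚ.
m_A(x) = (x - 6)^2

The characteristic polynomial factors as (x - 6)^2. The minimal polynomial is ∏(x - λ)^{k_λ} where k_λ is the size of the largest Jordan block at λ.

For λ = 6: rank(A - 6I) = 1, and the largest Jordan block has size 2 (the smallest k with rank((A - 6I)^k) = rank((A - 6I)^(k+1))).

So m_A(x) = (x - 6)^2.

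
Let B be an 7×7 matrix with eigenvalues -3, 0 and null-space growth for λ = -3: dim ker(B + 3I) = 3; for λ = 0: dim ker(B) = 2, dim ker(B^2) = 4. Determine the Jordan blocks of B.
Jordan blocks: (-3, 1), (-3, 1), (-3, 1), (0, 2), (0, 2)

λ = -3: successive nullity increments [3] count blocks of size ≥ k; block sizes are [1, 1, 1].
λ = 0: successive nullity increments [2, 2] count blocks of size ≥ k; block sizes are [2, 2].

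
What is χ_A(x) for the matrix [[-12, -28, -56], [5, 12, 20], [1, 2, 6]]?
xI - A = [[x + 12, 28, 56], [-5, x - 12, -20], [-1, -2, x - 6]].

Expanding det(xI - A) along the first row:
det(xI - A) = + (x + 12)·det([[x - 12, -20], [-2, x - 6]]) - (28)·det([[-5, -20], [-1, x - 6]]) + (56)·det([[-5, x - 12], [-1, -2]]).

Evaluating gives χ_A(x) = x^3 - 6x^2 + 12x - 8 = (x - 2)^3.

χ_A(x) = (x - 2)^3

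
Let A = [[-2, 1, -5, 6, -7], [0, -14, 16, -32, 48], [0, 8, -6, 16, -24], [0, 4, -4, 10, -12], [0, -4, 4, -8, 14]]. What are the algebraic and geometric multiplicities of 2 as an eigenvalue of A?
algebraic multiplicity 3, geometric multiplicity 3

The characteristic polynomial is (x - 2)^3(x + 2)^2, so the factor x - 2 appears with exponent 3: the algebraic multiplicity is 3.

rank(A - 2I) = 2, so the eigenspace has dimension 5 - 2 = 3: the geometric multiplicity is 3.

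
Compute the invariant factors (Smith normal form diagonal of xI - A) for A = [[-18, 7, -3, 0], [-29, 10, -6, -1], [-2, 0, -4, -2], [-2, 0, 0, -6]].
The Jordan structure of A has elementary divisors (x + 5)^2, (x + 4), (x + 4). Arranging the block sizes at each eigenvalue in decreasing order and taking row products gives the invariant factors.

Invariant factors (smallest first, each dividing the next): x + 4, (x + 4)(x + 5)^2.

Check: the last factor (x + 4)(x + 5)^2 is the minimal polynomial, and the product (x + 4)^2(x + 5)^2 is the characteristic polynomial.

x + 4, (x + 4)(x + 5)^2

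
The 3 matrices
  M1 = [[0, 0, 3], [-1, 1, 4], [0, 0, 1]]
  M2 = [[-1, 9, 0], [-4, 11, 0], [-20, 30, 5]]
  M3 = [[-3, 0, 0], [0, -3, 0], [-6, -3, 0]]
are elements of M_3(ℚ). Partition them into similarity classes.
3 classes: {M1}, {M2}, {M3}

Characteristic polynomials: χ_{M1} = x(x - 1)^2, χ_{M2} = (x - 5)^3, χ_{M3} = x(x + 3)^2.

{M1}: invariant factors x(x - 1)^2.

{M2}: invariant factors x - 5, (x - 5)^2.

{M3}: invariant factors x + 3, x(x + 3).

Matrices are similar if and only if their invariant-factor lists agree; the partition into similarity classes is {M1}, {M2}, {M3}.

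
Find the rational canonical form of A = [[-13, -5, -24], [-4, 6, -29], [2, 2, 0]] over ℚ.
The invariant factors of A (the non-unit diagonal entries of the Smith normal form of xI - A over ℚ[x]) are (x - 1)(x + 4)^2, each dividing the next. The characteristic polynomial is their product, (x - 1)(x + 4)^2.

The rational canonical form is the block-diagonal matrix of companion matrices C(f_i):
R = [[0, 0, 16], [1, 0, -8], [0, 1, -7]].

R = [[0, 0, 16], [1, 0, -8], [0, 1, -7]]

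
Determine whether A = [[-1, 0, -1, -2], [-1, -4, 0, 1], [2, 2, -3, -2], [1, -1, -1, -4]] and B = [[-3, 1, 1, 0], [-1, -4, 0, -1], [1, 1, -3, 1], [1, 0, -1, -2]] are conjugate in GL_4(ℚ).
Two matrices over a field are similar if and only if they have the same invariant factors.

Both A and B have characteristic polynomial (x + 3)^4 and minimal polynomial (x + 3)^2. Computing further, both have invariant factors (x + 3)^2, (x + 3)^2. Hence A and B are similar.

Yes.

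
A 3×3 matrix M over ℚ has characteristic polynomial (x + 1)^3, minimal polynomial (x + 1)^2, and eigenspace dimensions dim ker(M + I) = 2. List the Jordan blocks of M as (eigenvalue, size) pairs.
Jordan blocks: (-1, 2), (-1, 1)

λ = -1: algebraic multiplicity 3 (exponent in χ_M), largest block size 2 (exponent in m_M), 2 blocks (geometric multiplicity). These force block sizes [2, 1].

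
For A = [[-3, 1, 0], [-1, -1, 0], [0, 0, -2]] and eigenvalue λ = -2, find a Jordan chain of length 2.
We seek v_1 ∈ ker((A + 2I)^2) \ ker(A + 2I), then set v_{i+1} = (A + 2I) v_i.

One such chain is v_1 = [[0, 1, -1]]^T, v_2 = [[1, 1, 0]]^T. Check: (A + 2I) v_2 = [[0, 0, 0]]^T = 0.

v_1 = [[0, 1, -1]]^T, v_2 = [[1, 1, 0]]^T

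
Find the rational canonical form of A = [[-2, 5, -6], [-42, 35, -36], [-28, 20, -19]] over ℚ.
R = [[5, 0, 0], [0, 0, -20], [0, 1, 9]]

The invariant factors of A (the non-unit diagonal entries of the Smith normal form of xI - A over ℚ[x]) are x - 5, (x - 5)(x - 4), each dividing the next. The characteristic polynomial is their product, (x - 5)^2(x - 4).

The rational canonical form is the block-diagonal matrix of companion matrices C(f_i):
R = [[5, 0, 0], [0, 0, -20], [0, 1, 9]].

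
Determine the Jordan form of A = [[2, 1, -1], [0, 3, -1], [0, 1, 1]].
J = [[2, 1, 0], [0, 2, 0], [0, 0, 2]]

The characteristic polynomial is det(xI - A) = (x - 2)^3, so the eigenvalues are 2 (algebraic multiplicity 3).

For λ = 2: rank(A - 2I) = 1, rank((A - 2I)^2) = 0. The eigenspace has dimension 3 - 1 = 2, so there are 2 Jordan blocks; the rank sequence gives block sizes [2, 1].

Assembling the blocks gives the Jordan form J above.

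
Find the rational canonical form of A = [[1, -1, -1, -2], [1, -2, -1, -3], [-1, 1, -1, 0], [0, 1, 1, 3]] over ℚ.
The invariant factors of A (the non-unit diagonal entries of the Smith normal form of xI - A over ℚ[x]) are (x - 2)(x - 1)(x + 1)^2, each dividing the next. The characteristic polynomial is their product, (x - 2)(x - 1)(x + 1)^2.

The rational canonical form is the block-diagonal matrix of companion matrices C(f_i):
R = [[0, 0, 0, -2], [1, 0, 0, -1], [0, 1, 0, 3], [0, 0, 1, 1]].

R = [[0, 0, 0, -2], [1, 0, 0, -1], [0, 1, 0, 3], [0, 0, 1, 1]]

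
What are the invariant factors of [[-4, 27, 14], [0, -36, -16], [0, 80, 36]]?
The Jordan structure of A has elementary divisors (x + 4)^2, (x - 4). Arranging the block sizes at each eigenvalue in decreasing order and taking row products gives the invariant factors.

Invariant factors (smallest first, each dividing the next): (x - 4)(x + 4)^2.

Check: the last factor (x - 4)(x + 4)^2 is the minimal polynomial, and the product (x - 4)(x + 4)^2 is the characteristic polynomial.

(x - 4)(x + 4)^2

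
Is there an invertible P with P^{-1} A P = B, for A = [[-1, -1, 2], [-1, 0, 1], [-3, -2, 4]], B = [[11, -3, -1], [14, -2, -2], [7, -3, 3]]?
trace(A) = 3 but trace(B) = 12. The trace is a similarity invariant, so A and B are not similar.

No.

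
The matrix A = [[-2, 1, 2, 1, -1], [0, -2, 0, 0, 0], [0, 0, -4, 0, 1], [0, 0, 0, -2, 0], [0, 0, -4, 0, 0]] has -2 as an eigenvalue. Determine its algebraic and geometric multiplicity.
The characteristic polynomial is (x + 2)^5, so the factor x + 2 appears with exponent 5: the algebraic multiplicity is 5.

rank(A + 2I) = 2, so the eigenspace has dimension 5 - 2 = 3: the geometric multiplicity is 3.

Since 3 < 5, A is not diagonalizable.

algebraic multiplicity 5, geometric multiplicity 3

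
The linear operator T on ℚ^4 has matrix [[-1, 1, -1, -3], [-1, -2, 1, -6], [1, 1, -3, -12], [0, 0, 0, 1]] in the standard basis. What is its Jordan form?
J = [[-2, 1, 0, 0], [0, -2, 1, 0], [0, 0, -2, 0], [0, 0, 0, 1]]

The characteristic polynomial is det(xI - A) = (x - 1)(x + 2)^3, so the eigenvalues are -2 (algebraic multiplicity 3), 1 (algebraic multiplicity 1).

For λ = -2: rank(A + 2I) = 3, rank((A + 2I)^2) = 2, rank((A + 2I)^3) = 1. The eigenspace has dimension 4 - 3 = 1, so there is 1 Jordan block; the rank sequence gives block sizes [3].

For λ = 1: algebraic multiplicity 1 gives one 1×1 block.

Assembling the blocks gives the Jordan form J above.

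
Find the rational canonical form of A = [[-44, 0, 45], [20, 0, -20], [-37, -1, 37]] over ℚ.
R = [[0, 0, -20], [1, 0, -17], [0, 1, -7]]

The invariant factors of A (the non-unit diagonal entries of the Smith normal form of xI - A over ℚ[x]) are (x + 4)(x^2 + 3x + 5), each dividing the next. The characteristic polynomial is their product, (x + 4)(x^2 + 3x + 5).

The rational canonical form is the block-diagonal matrix of companion matrices C(f_i):
R = [[0, 0, -20], [1, 0, -17], [0, 1, -7]].

Note the characteristic polynomial does not split into linear factors over ℚ, so A has no Jordan form over ℚ; the rational canonical form exists over any field.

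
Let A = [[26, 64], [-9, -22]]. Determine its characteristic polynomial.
xI - A = [[x - 26, -64], [9, x + 22]].

Expanding det(xI - A) along the first row:
det(xI - A) = + (x - 26)·det([[x + 22]]) - (-64)·det([[9]]).

Evaluating gives χ_A(x) = x^2 - 4x + 4 = (x - 2)^2.

χ_A(x) = (x - 2)^2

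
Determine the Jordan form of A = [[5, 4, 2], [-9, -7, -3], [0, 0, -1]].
J = [[-1, 1, 0], [0, -1, 0], [0, 0, -1]]

The characteristic polynomial is det(xI - A) = (x + 1)^3, so the eigenvalues are -1 (algebraic multiplicity 3).

For λ = -1: rank(A + I) = 1, rank((A + I)^2) = 0. The eigenspace has dimension 3 - 1 = 2, so there are 2 Jordan blocks; the rank sequence gives block sizes [2, 1].

Assembling the blocks gives the Jordan form J above.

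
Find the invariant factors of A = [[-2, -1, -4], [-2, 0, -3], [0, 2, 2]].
The Jordan structure of A has elementary divisors x^3. Arranging the block sizes at each eigenvalue in decreasing order and taking row products gives the invariant factors.

Invariant factors (smallest first, each dividing the next): x^3.

Check: the last factor x^3 is the minimal polynomial, and the product x^3 is the characteristic polynomial.

x^3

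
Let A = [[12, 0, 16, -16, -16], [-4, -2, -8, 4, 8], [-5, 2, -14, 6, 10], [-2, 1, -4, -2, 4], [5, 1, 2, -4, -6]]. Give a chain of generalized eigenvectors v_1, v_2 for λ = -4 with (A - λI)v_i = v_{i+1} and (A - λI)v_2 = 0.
v_1 = [[0, 1, 1, 0, 1]]^T, v_2 = [[0, 2, 2, 1, 1]]^T

We seek v_1 ∈ ker((A + 4I)^2) \ ker(A + 4I), then set v_{i+1} = (A + 4I) v_i.

One such chain is v_1 = [[0, 1, 1, 0, 1]]^T, v_2 = [[0, 2, 2, 1, 1]]^T. Check: (A + 4I) v_2 = [[0, 0, 0, 0, 0]]^T = 0.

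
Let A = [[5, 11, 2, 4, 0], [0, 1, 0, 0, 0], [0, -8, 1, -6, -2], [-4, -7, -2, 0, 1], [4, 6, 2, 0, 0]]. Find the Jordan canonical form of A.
J = [[1, 1, 0, 0, 0], [0, 1, 0, 0, 0], [0, 0, 1, 0, 0], [0, 0, 0, 2, 1], [0, 0, 0, 0, 2]]

The characteristic polynomial is det(xI - A) = (x - 2)^2(x - 1)^3, so the eigenvalues are 1 (algebraic multiplicity 3), 2 (algebraic multiplicity 2).

For λ = 1: rank(A - I) = 3, rank((A - I)^2) = 2. The eigenspace has dimension 5 - 3 = 2, so there are 2 Jordan blocks; the rank sequence gives block sizes [2, 1].

For λ = 2: rank(A - 2I) = 4, rank((A - 2I)^2) = 3. The eigenspace has dimension 5 - 4 = 1, so there is 1 Jordan block; the rank sequence gives block sizes [2].

Assembling the blocks gives the Jordan form J above.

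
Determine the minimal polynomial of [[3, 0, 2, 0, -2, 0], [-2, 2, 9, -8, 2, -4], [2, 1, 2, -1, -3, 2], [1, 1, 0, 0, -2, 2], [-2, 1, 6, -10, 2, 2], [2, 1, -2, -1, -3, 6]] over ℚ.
The characteristic polynomial factors as (x - 4)^3(x - 1)^3. The minimal polynomial is ∏(x - λ)^{k_λ} where k_λ is the size of the largest Jordan block at λ.

For λ = 1: rank(A - I) = 5, and the largest Jordan block has size 3 (the smallest k with rank((A - I)^k) = rank((A - I)^(k+1))).
For λ = 4: rank(A - 4I) = 4, and the largest Jordan block has size 2 (the smallest k with rank((A - 4I)^k) = rank((A - 4I)^(k+1))).

So m_A(x) = (x - 4)^2(x - 1)^3.

m_A(x) = (x - 4)^2(x - 1)^3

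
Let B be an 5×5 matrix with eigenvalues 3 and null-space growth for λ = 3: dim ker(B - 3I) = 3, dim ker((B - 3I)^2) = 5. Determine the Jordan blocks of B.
λ = 3: successive nullity increments [3, 2] count blocks of size ≥ k; block sizes are [2, 2, 1].

Jordan blocks: (3, 2), (3, 2), (3, 1)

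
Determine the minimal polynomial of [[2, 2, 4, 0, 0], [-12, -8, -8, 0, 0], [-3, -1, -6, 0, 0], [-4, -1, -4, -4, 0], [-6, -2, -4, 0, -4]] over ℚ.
m_A(x) = (x + 4)^2

The characteristic polynomial factors as (x + 4)^5. The minimal polynomial is ∏(x - λ)^{k_λ} where k_λ is the size of the largest Jordan block at λ.

For λ = -4: rank(A + 4I) = 2, and the largest Jordan block has size 2 (the smallest k with rank((A + 4I)^k) = rank((A + 4I)^(k+1))).

So m_A(x) = (x + 4)^2.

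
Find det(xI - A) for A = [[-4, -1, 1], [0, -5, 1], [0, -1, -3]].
xI - A = [[x + 4, 1, -1], [0, x + 5, -1], [0, 1, x + 3]].

Expanding det(xI - A) along the first row:
det(xI - A) = + (x + 4)·det([[x + 5, -1], [1, x + 3]]) - (1)·det([[0, -1], [0, x + 3]]) + (-1)·det([[0, x + 5], [0, 1]]).

Evaluating gives χ_A(x) = x^3 + 12x^2 + 48x + 64 = (x + 4)^3.

χ_A(x) = (x + 4)^3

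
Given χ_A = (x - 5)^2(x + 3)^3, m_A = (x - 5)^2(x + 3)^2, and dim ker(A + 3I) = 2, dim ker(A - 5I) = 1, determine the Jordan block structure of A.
λ = -3: algebraic multiplicity 3 (exponent in χ_A), largest block size 2 (exponent in m_A), 2 blocks (geometric multiplicity). These force block sizes [2, 1].
λ = 5: algebraic multiplicity 2 (exponent in χ_A), largest block size 2 (exponent in m_A), 1 block (geometric multiplicity). This forces block sizes [2].

Jordan blocks: (-3, 2), (-3, 1), (5, 2)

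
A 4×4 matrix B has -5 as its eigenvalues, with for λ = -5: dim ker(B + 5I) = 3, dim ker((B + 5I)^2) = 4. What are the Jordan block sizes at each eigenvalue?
λ = -5: successive nullity increments [3, 1] count blocks of size ≥ k; block sizes are [2, 1, 1].

Jordan blocks: (-5, 2), (-5, 1), (-5, 1)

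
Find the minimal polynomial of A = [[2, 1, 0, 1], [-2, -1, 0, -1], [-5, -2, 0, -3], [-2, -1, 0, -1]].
m_A(x) = x^2

The characteristic polynomial factors as x^4. The minimal polynomial is ∏(x - λ)^{k_λ} where k_λ is the size of the largest Jordan block at λ.

For λ = 0: rank(A) = 2, and the largest Jordan block has size 2 (the smallest k with rank(A^k) = rank(A^(k+1))).

So m_A(x) = x^2.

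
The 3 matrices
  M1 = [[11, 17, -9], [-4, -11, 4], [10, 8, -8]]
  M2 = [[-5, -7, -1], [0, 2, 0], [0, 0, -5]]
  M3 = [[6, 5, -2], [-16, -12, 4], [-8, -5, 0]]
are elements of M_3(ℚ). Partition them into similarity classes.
Characteristic polynomials: χ_{M1} = (x - 2)(x + 5)^2, χ_{M2} = (x - 2)(x + 5)^2, χ_{M3} = (x + 2)^3.

{M1, M2}: invariant factors (x - 2)(x + 5)^2.

{M3}: invariant factors x + 2, (x + 2)^2.

Matrices are similar if and only if their invariant-factor lists agree; the partition into similarity classes is {M1, M2}, {M3}.

2 classes: {M1, M2}, {M3}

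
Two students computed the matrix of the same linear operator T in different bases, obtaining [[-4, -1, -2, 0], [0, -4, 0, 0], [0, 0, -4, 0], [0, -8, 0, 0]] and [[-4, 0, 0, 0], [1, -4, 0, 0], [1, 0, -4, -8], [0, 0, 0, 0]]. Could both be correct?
Two matrices over a field are similar if and only if they have the same invariant factors.

Both A and B have characteristic polynomial x(x + 4)^3 and minimal polynomial x(x + 4)^2. Computing further, both have invariant factors x + 4, x(x + 4)^2. Hence A and B are similar.

Yes.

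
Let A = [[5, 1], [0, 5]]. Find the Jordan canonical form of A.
J = [[5, 1], [0, 5]]

The characteristic polynomial is det(xI - A) = (x - 5)^2, so the eigenvalues are 5 (algebraic multiplicity 2).

For λ = 5: rank(A - 5I) = 1, rank((A - 5I)^2) = 0. The eigenspace has dimension 2 - 1 = 1, so there is 1 Jordan block; the rank sequence gives block sizes [2].

Assembling the blocks gives the Jordan form J above.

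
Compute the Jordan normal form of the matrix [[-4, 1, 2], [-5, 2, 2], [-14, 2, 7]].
The characteristic polynomial is det(xI - A) = (x - 3)(x - 1)^2, so the eigenvalues are 1 (algebraic multiplicity 2), 3 (algebraic multiplicity 1).

For λ = 1: rank(A - I) = 2, rank((A - I)^2) = 1. The eigenspace has dimension 3 - 2 = 1, so there is 1 Jordan block; the rank sequence gives block sizes [2].

For λ = 3: algebraic multiplicity 1 gives one 1×1 block.

Assembling the blocks gives the Jordan form J above.

J = [[1, 1, 0], [0, 1, 0], [0, 0, 3]]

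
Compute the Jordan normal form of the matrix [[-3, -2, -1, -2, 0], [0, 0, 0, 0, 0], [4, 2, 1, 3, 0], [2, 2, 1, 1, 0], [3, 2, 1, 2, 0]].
J = [[-1, 0, 0, 0, 0], [0, 0, 1, 0, 0], [0, 0, 0, 0, 0], [0, 0, 0, 0, 0], [0, 0, 0, 0, 0]]

The characteristic polynomial is det(xI - A) = x^4(x + 1), so the eigenvalues are -1 (algebraic multiplicity 1), 0 (algebraic multiplicity 4).

For λ = -1: algebraic multiplicity 1 gives one 1×1 block.

For λ = 0: rank(A) = 2, rank(A^2) = 1. The eigenspace has dimension 5 - 2 = 3, so there are 3 Jordan blocks; the rank sequence gives block sizes [2, 1, 1].

Assembling the blocks gives the Jordan form J above.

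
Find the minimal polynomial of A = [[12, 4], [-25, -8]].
m_A(x) = (x - 2)^2

The characteristic polynomial factors as (x - 2)^2. The minimal polynomial is ∏(x - λ)^{k_λ} where k_λ is the size of the largest Jordan block at λ.

For λ = 2: rank(A - 2I) = 1, and the largest Jordan block has size 2 (the smallest k with rank((A - 2I)^k) = rank((A - 2I)^(k+1))).

So m_A(x) = (x - 2)^2.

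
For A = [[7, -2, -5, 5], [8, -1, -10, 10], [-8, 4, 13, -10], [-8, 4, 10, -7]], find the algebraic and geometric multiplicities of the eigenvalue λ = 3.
The characteristic polynomial is (x - 3)^4, so the factor x - 3 appears with exponent 4: the algebraic multiplicity is 4.

rank(A - 3I) = 1, so the eigenspace has dimension 4 - 1 = 3: the geometric multiplicity is 3.

Since 3 < 4, A is not diagonalizable.

algebraic multiplicity 4, geometric multiplicity 3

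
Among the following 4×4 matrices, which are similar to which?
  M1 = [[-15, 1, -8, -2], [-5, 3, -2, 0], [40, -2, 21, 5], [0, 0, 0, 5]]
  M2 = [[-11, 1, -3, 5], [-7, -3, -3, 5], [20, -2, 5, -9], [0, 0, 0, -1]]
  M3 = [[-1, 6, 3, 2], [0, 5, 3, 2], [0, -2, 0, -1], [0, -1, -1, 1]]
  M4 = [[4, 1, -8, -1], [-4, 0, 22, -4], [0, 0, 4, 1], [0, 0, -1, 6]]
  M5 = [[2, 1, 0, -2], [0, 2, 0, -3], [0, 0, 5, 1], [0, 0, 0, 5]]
3 classes: {M1, M4, M5}, {M2}, {M3}

Characteristic polynomials: χ_{M1} = (x - 5)^2(x - 2)^2, χ_{M2} = (x + 1)^2(x + 4)^2, χ_{M3} = (x - 2)^3(x + 1), χ_{M4} = (x - 5)^2(x - 2)^2, χ_{M5} = (x - 5)^2(x - 2)^2.

{M1, M4, M5}: invariant factors (x - 5)^2(x - 2)^2.

{M2}: invariant factors (x + 1)^2(x + 4)^2.

{M3}: invariant factors (x - 2)^3(x + 1).

Matrices are similar if and only if their invariant-factor lists agree; the partition into similarity classes is {M1, M4, M5}, {M2}, {M3}.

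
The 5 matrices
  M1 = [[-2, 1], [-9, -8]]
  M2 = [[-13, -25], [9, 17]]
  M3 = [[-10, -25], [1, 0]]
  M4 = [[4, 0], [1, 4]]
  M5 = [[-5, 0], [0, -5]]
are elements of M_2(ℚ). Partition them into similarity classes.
Characteristic polynomials: χ_{M1} = (x + 5)^2, χ_{M2} = (x - 2)^2, χ_{M3} = (x + 5)^2, χ_{M4} = (x - 4)^2, χ_{M5} = (x + 5)^2.

{M1, M3}: invariant factors (x + 5)^2.

{M2}: invariant factors (x - 2)^2.

{M4}: invariant factors (x - 4)^2.

{M5}: invariant factors x + 5, x + 5.

Matrices are similar if and only if their invariant-factor lists agree; the partition into similarity classes is {M1, M3}, {M2}, {M4}, {M5}.

4 classes: {M1, M3}, {M2}, {M4}, {M5}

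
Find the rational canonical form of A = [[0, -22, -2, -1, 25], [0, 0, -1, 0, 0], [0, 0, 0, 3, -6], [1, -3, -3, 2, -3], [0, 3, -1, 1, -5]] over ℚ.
R = [[0, 0, 0, 0, -9], [1, 0, 0, 0, -3], [0, 1, 0, 0, 11], [0, 0, 1, 0, 3], [0, 0, 0, 1, -3]]

The invariant factors of A (the non-unit diagonal entries of the Smith normal form of xI - A over ℚ[x]) are (x + 1)(x^2 + x - 3)^2, each dividing the next. The characteristic polynomial is their product, (x + 1)(x^2 + x - 3)^2.

The rational canonical form is the block-diagonal matrix of companion matrices C(f_i):
R = [[0, 0, 0, 0, -9], [1, 0, 0, 0, -3], [0, 1, 0, 0, 11], [0, 0, 1, 0, 3], [0, 0, 0, 1, -3]].

Note the characteristic polynomial does not split into linear factors over ℚ, so A has no Jordan form over ℚ; the rational canonical form exists over any field.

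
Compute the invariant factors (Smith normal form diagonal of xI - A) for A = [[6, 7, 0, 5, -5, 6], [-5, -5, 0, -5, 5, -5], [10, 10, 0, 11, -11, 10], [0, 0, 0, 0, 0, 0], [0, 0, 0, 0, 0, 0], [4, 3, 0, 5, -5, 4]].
The Jordan structure of A has elementary divisors x^2, x^2, x, (x - 5). Arranging the block sizes at each eigenvalue in decreasing order and taking row products gives the invariant factors.

Invariant factors (smallest first, each dividing the next): x, x^2, x^2(x - 5).

Check: the last factor x^2(x - 5) is the minimal polynomial, and the product x^5(x - 5) is the characteristic polynomial.

x, x^2, x^2(x - 5)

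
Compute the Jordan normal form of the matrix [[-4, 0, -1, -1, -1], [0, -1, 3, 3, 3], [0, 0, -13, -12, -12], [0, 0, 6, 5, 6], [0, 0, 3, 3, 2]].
J = [[-4, 1, 0, 0, 0], [0, -4, 0, 0, 0], [0, 0, -1, 0, 0], [0, 0, 0, -1, 0], [0, 0, 0, 0, -1]]

The characteristic polynomial is det(xI - A) = (x + 1)^3(x + 4)^2, so the eigenvalues are -4 (algebraic multiplicity 2), -1 (algebraic multiplicity 3).

For λ = -4: rank(A + 4I) = 4, rank((A + 4I)^2) = 3. The eigenspace has dimension 5 - 4 = 1, so there is 1 Jordan block; the rank sequence gives block sizes [2].

For λ = -1: rank(A + I) = 2. The eigenspace has dimension 5 - 2 = 3, so there are 3 Jordan blocks; the rank sequence gives block sizes [1, 1, 1].

Assembling the blocks gives the Jordan form J above.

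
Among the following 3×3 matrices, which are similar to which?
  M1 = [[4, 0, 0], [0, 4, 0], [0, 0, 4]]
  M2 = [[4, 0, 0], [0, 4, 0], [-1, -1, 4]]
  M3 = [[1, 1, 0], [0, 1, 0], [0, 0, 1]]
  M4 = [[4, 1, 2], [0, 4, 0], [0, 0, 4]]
Characteristic polynomials: χ_{M1} = (x - 4)^3, χ_{M2} = (x - 4)^3, χ_{M3} = (x - 1)^3, χ_{M4} = (x - 4)^3.

{M1}: invariant factors x - 4, x - 4, x - 4.

{M2, M4}: invariant factors x - 4, (x - 4)^2.

{M3}: invariant factors x - 1, (x - 1)^2.

Matrices are similar if and only if their invariant-factor lists agree; the partition into similarity classes is {M1}, {M2, M4}, {M3}.

3 classes: {M1}, {M2, M4}, {M3}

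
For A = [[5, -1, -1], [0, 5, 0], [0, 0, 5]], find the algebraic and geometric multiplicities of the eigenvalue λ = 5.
The characteristic polynomial is (x - 5)^3, so the factor x - 5 appears with exponent 3: the algebraic multiplicity is 3.

rank(A - 5I) = 1, so the eigenspace has dimension 3 - 1 = 2: the geometric multiplicity is 2.

Since 2 < 3, A is not diagonalizable.

algebraic multiplicity 3, geometric multiplicity 2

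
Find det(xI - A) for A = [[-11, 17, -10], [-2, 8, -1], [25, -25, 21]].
xI - A = [[x + 11, -17, 10], [2, x - 8, 1], [-25, 25, x - 21]].

Expanding det(xI - A) along the first row:
det(xI - A) = + (x + 11)·det([[x - 8, 1], [25, x - 21]]) - (-17)·det([[2, 1], [-25, x - 21]]) + (10)·det([[2, x - 8], [-25, 25]]).

Evaluating gives χ_A(x) = x^3 - 18x^2 + 108x - 216 = (x - 6)^3.

χ_A(x) = (x - 6)^3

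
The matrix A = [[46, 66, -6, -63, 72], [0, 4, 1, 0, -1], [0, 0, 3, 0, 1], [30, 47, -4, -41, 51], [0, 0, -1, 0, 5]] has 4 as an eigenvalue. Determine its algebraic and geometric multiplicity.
algebraic multiplicity 4, geometric multiplicity 2

The characteristic polynomial is (x - 4)^4(x - 1), so the factor x - 4 appears with exponent 4: the algebraic multiplicity is 4.

rank(A - 4I) = 3, so the eigenspace has dimension 5 - 3 = 2: the geometric multiplicity is 2.

Since 2 < 4, A is not diagonalizable.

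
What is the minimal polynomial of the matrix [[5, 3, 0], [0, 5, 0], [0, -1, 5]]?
The characteristic polynomial factors as (x - 5)^3. The minimal polynomial is ∏(x - λ)^{k_λ} where k_λ is the size of the largest Jordan block at λ.

For λ = 5: rank(A - 5I) = 1, and the largest Jordan block has size 2 (the smallest k with rank((A - 5I)^k) = rank((A - 5I)^(k+1))).

So m_A(x) = (x - 5)^2.

m_A(x) = (x - 5)^2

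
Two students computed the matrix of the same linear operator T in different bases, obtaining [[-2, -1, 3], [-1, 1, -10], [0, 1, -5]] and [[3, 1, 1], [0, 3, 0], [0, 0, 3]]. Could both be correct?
No.

trace(A) = -6 but trace(B) = 9. The trace is a similarity invariant, so A and B are not similar.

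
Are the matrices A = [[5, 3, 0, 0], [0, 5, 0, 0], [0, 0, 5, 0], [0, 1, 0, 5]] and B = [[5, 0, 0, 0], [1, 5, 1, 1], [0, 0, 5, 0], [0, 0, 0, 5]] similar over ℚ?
Yes.

Two matrices over a field are similar if and only if they have the same invariant factors.

Both A and B have characteristic polynomial (x - 5)^4 and minimal polynomial (x - 5)^2. Computing further, both have invariant factors x - 5, x - 5, (x - 5)^2. Hence A and B are similar.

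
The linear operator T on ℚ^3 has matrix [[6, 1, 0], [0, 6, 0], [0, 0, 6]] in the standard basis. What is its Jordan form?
J = [[6, 1, 0], [0, 6, 0], [0, 0, 6]]

The characteristic polynomial is det(xI - A) = (x - 6)^3, so the eigenvalues are 6 (algebraic multiplicity 3).

For λ = 6: rank(A - 6I) = 1, rank((A - 6I)^2) = 0. The eigenspace has dimension 3 - 1 = 2, so there are 2 Jordan blocks; the rank sequence gives block sizes [2, 1].

Assembling the blocks gives the Jordan form J above.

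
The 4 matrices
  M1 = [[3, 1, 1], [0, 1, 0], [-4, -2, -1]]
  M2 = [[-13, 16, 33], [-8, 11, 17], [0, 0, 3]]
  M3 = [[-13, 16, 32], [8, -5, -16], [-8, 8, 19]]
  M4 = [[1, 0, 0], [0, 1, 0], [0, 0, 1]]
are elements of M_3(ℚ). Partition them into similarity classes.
4 classes: {M1}, {M2}, {M3}, {M4}

Characteristic polynomials: χ_{M1} = (x - 1)^3, χ_{M2} = (x - 3)^2(x + 5), χ_{M3} = (x - 3)^2(x + 5), χ_{M4} = (x - 1)^3.

{M1}: invariant factors x - 1, (x - 1)^2.

{M2}: invariant factors (x - 3)^2(x + 5).

{M3}: invariant factors x - 3, (x - 3)(x + 5).

{M4}: invariant factors x - 1, x - 1, x - 1.

Matrices are similar if and only if their invariant-factor lists agree; the partition into similarity classes is {M1}, {M2}, {M3}, {M4}.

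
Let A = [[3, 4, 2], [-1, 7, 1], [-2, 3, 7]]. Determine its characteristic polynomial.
xI - A = [[x - 3, -4, -2], [1, x - 7, -1], [2, -3, x - 7]].

Expanding det(xI - A) along the first row:
det(xI - A) = + (x - 3)·det([[x - 7, -1], [-3, x - 7]]) - (-4)·det([[1, -1], [2, x - 7]]) + (-2)·det([[1, x - 7], [2, -3]]).

Evaluating gives χ_A(x) = x^3 - 17x^2 + 96x - 180 = (x - 6)^2(x - 5).

χ_A(x) = (x - 6)^2(x - 5)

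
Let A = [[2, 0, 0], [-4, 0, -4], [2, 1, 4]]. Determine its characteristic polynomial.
xI - A = [[x - 2, 0, 0], [4, x, 4], [-2, -1, x - 4]].

Expanding det(xI - A) along the first row:
det(xI - A) = + (x - 2)·det([[x, 4], [-1, x - 4]]) - (0)·det([[4, 4], [-2, x - 4]]) + (0)·det([[4, x], [-2, -1]]).

Evaluating gives χ_A(x) = x^3 - 6x^2 + 12x - 8 = (x - 2)^3.

χ_A(x) = (x - 2)^3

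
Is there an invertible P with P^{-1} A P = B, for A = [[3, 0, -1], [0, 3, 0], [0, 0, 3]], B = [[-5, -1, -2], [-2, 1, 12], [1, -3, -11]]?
trace(A) = 9 but trace(B) = -15. The trace is a similarity invariant, so A and B are not similar.

No.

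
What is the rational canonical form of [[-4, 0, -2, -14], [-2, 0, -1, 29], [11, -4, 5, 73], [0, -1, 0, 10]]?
R = [[0, 0, 0, -72], [1, 0, 0, 54], [0, 1, 0, -37], [0, 0, 1, 11]]

The invariant factors of A (the non-unit diagonal entries of the Smith normal form of xI - A over ℚ[x]) are (x - 6)(x - 4)(x^2 - x + 3), each dividing the next. The characteristic polynomial is their product, (x - 6)(x - 4)(x^2 - x + 3).

The rational canonical form is the block-diagonal matrix of companion matrices C(f_i):
R = [[0, 0, 0, -72], [1, 0, 0, 54], [0, 1, 0, -37], [0, 0, 1, 11]].

Note the characteristic polynomial does not split into linear factors over ℚ, so A has no Jordan form over ℚ; the rational canonical form exists over any field.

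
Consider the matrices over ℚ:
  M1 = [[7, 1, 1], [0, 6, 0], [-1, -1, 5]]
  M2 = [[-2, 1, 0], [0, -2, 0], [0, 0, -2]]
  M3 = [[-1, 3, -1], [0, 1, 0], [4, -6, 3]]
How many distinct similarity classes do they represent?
Characteristic polynomials: χ_{M1} = (x - 6)^3, χ_{M2} = (x + 2)^3, χ_{M3} = (x - 1)^3.

{M1}: invariant factors x - 6, (x - 6)^2.

{M2}: invariant factors x + 2, (x + 2)^2.

{M3}: invariant factors x - 1, (x - 1)^2.

Matrices are similar if and only if their invariant-factor lists agree; the partition into similarity classes is {M1}, {M2}, {M3}.

3 classes: {M1}, {M2}, {M3}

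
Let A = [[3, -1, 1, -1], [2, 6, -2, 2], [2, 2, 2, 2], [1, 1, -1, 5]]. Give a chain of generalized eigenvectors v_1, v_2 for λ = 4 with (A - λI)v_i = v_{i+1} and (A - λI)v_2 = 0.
We seek v_1 ∈ ker((A - 4I)^2) \ ker(A - 4I), then set v_{i+1} = (A - 4I) v_i.

One such chain is v_1 = [[0, 1, 0, 0]]^T, v_2 = [[-1, 2, 2, 1]]^T. Check: (A - 4I) v_2 = [[0, 0, 0, 0]]^T = 0.

v_1 = [[0, 1, 0, 0]]^T, v_2 = [[-1, 2, 2, 1]]^T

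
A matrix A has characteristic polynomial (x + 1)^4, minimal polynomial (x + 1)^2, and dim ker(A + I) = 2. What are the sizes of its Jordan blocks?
Jordan blocks: (-1, 2), (-1, 2)

λ = -1: algebraic multiplicity 4 (exponent in χ_A), largest block size 2 (exponent in m_A), 2 blocks (geometric multiplicity). These force block sizes [2, 2].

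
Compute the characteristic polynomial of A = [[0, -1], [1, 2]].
xI - A = [[x, 1], [-1, x - 2]].

Expanding det(xI - A) along the first row:
det(xI - A) = + (x)·det([[x - 2]]) - (1)·det([[-1]]).

Evaluating gives χ_A(x) = x^2 - 2x + 1 = (x - 1)^2.

χ_A(x) = (x - 1)^2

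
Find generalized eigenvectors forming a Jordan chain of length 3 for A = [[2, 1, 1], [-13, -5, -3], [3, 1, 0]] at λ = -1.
v_1 = [[-1, 2, 0]]^T, v_2 = [[-1, 5, -1]]^T, v_3 = [[1, -4, 1]]^T

We seek v_1 ∈ ker((A + I)^3) \ ker((A + I)^2), then set v_{i+1} = (A + I) v_i.

One such chain is v_1 = [[-1, 2, 0]]^T, v_2 = [[-1, 5, -1]]^T, v_3 = [[1, -4, 1]]^T. Check: (A + I) v_3 = [[0, 0, 0]]^T = 0.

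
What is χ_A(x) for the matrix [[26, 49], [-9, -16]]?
xI - A = [[x - 26, -49], [9, x + 16]].

Expanding det(xI - A) along the first row:
det(xI - A) = + (x - 26)·det([[x + 16]]) - (-49)·det([[9]]).

Evaluating gives χ_A(x) = x^2 - 10x + 25 = (x - 5)^2.

χ_A(x) = (x - 5)^2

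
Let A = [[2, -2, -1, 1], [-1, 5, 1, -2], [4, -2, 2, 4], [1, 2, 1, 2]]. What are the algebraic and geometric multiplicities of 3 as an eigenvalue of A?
algebraic multiplicity 3, geometric multiplicity 1

The characteristic polynomial is (x - 3)^3(x - 2), so the factor x - 3 appears with exponent 3: the algebraic multiplicity is 3.

rank(A - 3I) = 3, so the eigenspace has dimension 4 - 3 = 1: the geometric multiplicity is 1.

Since 1 < 3, A is not diagonalizable.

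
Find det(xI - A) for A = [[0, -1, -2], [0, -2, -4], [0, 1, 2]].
xI - A = [[x, 1, 2], [0, x + 2, 4], [0, -1, x - 2]].

Expanding det(xI - A) along the first row:
det(xI - A) = + (x)·det([[x + 2, 4], [-1, x - 2]]) - (1)·det([[0, 4], [0, x - 2]]) + (2)·det([[0, x + 2], [0, -1]]).

Evaluating gives χ_A(x) = x^3.

χ_A(x) = x^3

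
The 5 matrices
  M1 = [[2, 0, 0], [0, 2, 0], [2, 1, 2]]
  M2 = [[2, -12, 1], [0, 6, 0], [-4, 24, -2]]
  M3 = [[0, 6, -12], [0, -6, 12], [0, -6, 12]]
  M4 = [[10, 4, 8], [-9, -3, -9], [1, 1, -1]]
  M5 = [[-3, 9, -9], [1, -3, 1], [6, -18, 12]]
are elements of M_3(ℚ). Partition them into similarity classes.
3 classes: {M1}, {M2, M4, M5}, {M3}

Characteristic polynomials: χ_{M1} = (x - 2)^3, χ_{M2} = x^2(x - 6), χ_{M3} = x^2(x - 6), χ_{M4} = x^2(x - 6), χ_{M5} = x^2(x - 6).

{M1}: invariant factors x - 2, (x - 2)^2.

{M2, M4, M5}: invariant factors x^2(x - 6).

{M3}: invariant factors x, x(x - 6).

Matrices are similar if and only if their invariant-factor lists agree; the partition into similarity classes is {M1}, {M2, M4, M5}, {M3}.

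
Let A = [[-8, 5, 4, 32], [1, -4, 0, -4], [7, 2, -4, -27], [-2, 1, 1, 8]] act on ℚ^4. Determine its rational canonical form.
R = [[0, 1, 0, 0], [1, -4, 0, 0], [0, 0, 0, 1], [0, 0, 1, -4]]

The invariant factors of A (the non-unit diagonal entries of the Smith normal form of xI - A over ℚ[x]) are x^2 + 4x - 1, x^2 + 4x - 1, each dividing the next. The characteristic polynomial is their product, (x^2 + 4x - 1)^2.

The rational canonical form is the block-diagonal matrix of companion matrices C(f_i):
R = [[0, 1, 0, 0], [1, -4, 0, 0], [0, 0, 0, 1], [0, 0, 1, -4]].

Note the characteristic polynomial does not split into linear factors over ℚ, so A has no Jordan form over ℚ; the rational canonical form exists over any field.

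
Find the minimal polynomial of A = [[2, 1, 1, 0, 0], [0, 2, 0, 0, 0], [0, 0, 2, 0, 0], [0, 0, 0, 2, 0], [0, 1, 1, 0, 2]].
The characteristic polynomial factors as (x - 2)^5. The minimal polynomial is ∏(x - λ)^{k_λ} where k_λ is the size of the largest Jordan block at λ.

For λ = 2: rank(A - 2I) = 1, and the largest Jordan block has size 2 (the smallest k with rank((A - 2I)^k) = rank((A - 2I)^(k+1))).

So m_A(x) = (x - 2)^2.

m_A(x) = (x - 2)^2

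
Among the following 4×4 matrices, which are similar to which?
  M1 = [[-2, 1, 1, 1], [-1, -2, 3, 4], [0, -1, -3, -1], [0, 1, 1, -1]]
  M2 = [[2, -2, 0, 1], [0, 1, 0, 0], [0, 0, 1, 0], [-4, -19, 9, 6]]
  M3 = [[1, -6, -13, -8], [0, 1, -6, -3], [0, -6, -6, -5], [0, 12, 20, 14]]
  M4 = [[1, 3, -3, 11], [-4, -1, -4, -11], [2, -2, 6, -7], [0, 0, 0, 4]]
Characteristic polynomials: χ_{M1} = (x + 2)^4, χ_{M2} = (x - 4)^2(x - 1)^2, χ_{M3} = (x - 4)^2(x - 1)^2, χ_{M4} = (x - 4)^2(x - 1)^2.

{M1}: invariant factors x + 2, (x + 2)^3.

{M2, M3}: invariant factors x - 1, (x - 4)^2(x - 1).

{M4}: invariant factors (x - 4)^2(x - 1)^2.

Matrices are similar if and only if their invariant-factor lists agree; the partition into similarity classes is {M1}, {M2, M3}, {M4}.

3 classes: {M1}, {M2, M3}, {M4}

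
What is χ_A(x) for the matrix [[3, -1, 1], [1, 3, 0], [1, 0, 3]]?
χ_A(x) = (x - 3)^3

xI - A = [[x - 3, 1, -1], [-1, x - 3, 0], [-1, 0, x - 3]].

Expanding det(xI - A) along the first row:
det(xI - A) = + (x - 3)·det([[x - 3, 0], [0, x - 3]]) - (1)·det([[-1, 0], [-1, x - 3]]) + (-1)·det([[-1, x - 3], [-1, 0]]).

Evaluating gives χ_A(x) = x^3 - 9x^2 + 27x - 27 = (x - 3)^3.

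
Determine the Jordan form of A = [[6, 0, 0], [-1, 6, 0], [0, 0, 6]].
J = [[6, 1, 0], [0, 6, 0], [0, 0, 6]]

The characteristic polynomial is det(xI - A) = (x - 6)^3, so the eigenvalues are 6 (algebraic multiplicity 3).

For λ = 6: rank(A - 6I) = 1, rank((A - 6I)^2) = 0. The eigenspace has dimension 3 - 1 = 2, so there are 2 Jordan blocks; the rank sequence gives block sizes [2, 1].

Assembling the blocks gives the Jordan form J above.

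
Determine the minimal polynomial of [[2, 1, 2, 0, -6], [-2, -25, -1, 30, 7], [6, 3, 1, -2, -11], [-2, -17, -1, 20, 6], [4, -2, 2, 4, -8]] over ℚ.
m_A(x) = (x + 2)^3

The characteristic polynomial factors as (x + 2)^5. The minimal polynomial is ∏(x - λ)^{k_λ} where k_λ is the size of the largest Jordan block at λ.

For λ = -2: rank(A + 2I) = 3, and the largest Jordan block has size 3 (the smallest k with rank((A + 2I)^k) = rank((A + 2I)^(k+1))).

So m_A(x) = (x + 2)^3.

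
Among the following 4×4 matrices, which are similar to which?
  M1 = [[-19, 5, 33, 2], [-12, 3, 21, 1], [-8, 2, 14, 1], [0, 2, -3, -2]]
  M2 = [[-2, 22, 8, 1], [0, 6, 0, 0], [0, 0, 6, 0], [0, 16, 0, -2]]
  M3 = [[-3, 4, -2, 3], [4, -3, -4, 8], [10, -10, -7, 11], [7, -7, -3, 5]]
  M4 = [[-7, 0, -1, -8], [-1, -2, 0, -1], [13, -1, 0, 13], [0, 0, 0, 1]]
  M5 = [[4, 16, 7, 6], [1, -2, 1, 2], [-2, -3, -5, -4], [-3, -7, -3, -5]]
Characteristic polynomials: χ_{M1} = (x + 1)^4, χ_{M2} = (x - 6)^2(x + 2)^2, χ_{M3} = (x - 1)(x + 3)^3, χ_{M4} = (x - 1)(x + 3)^3, χ_{M5} = (x - 1)(x + 3)^3.

{M1}: invariant factors (x + 1)^2, (x + 1)^2.

{M2}: invariant factors x - 6, (x - 6)(x + 2)^2.

{M3, M4, M5}: invariant factors (x - 1)(x + 3)^3.

Matrices are similar if and only if their invariant-factor lists agree; the partition into similarity classes is {M1}, {M2}, {M3, M4, M5}.

3 classes: {M1}, {M2}, {M3, M4, M5}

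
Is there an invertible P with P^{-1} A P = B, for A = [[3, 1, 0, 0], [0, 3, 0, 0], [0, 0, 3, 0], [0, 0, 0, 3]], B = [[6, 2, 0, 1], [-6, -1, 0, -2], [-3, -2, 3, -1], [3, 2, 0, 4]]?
Two matrices over a field are similar if and only if they have the same invariant factors.

Both A and B have characteristic polynomial (x - 3)^4 and minimal polynomial (x - 3)^2. Computing further, both have invariant factors x - 3, x - 3, (x - 3)^2. Hence A and B are similar.

Yes.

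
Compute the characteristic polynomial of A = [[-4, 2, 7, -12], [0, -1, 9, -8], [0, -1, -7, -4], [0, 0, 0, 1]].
xI - A = [[x + 4, -2, -7, 12], [0, x + 1, -9, 8], [0, 1, x + 7, 4], [0, 0, 0, x - 1]].

Expanding det(xI - A) along the first row:
det(xI - A) = + (x + 4)·det([[x + 1, -9, 8], [1, x + 7, 4], [0, 0, x - 1]]) - (-2)·det([[0, -9, 8], [0, x + 7, 4], [0, 0, x - 1]]) + (-7)·det([[0, x + 1, 8], [0, 1, 4], [0, 0, x - 1]]) - (12)·det([[0, x + 1, -9], [0, 1, x + 7], [0, 0, 0]]).

Evaluating gives χ_A(x) = x^4 + 11x^3 + 36x^2 + 16x - 64 = (x - 1)(x + 4)^3.

χ_A(x) = (x - 1)(x + 4)^3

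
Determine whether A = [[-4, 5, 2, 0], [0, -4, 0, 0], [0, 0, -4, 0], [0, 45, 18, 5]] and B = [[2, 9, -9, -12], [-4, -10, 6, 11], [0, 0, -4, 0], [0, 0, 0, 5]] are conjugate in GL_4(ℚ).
Yes.

Two matrices over a field are similar if and only if they have the same invariant factors.

Both A and B have characteristic polynomial (x - 5)(x + 4)^3 and minimal polynomial (x - 5)(x + 4)^2. Computing further, both have invariant factors x + 4, (x - 5)(x + 4)^2. Hence A and B are similar.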